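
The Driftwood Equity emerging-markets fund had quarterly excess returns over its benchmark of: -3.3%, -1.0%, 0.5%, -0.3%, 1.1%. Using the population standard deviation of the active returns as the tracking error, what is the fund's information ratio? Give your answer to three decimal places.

-0.393

μ = (-3.3 − 1 + 0.5 − 0.3 + 1.1) / 5 = -3.00 / 5 = -0.6000%
Population σ = √[Σ(r − μ)² / 5] = √[11.6400 / 5] = √2.3280 = 1.5258%
IR = μ / tracking error = -0.6000 / 1.5258 = -0.3932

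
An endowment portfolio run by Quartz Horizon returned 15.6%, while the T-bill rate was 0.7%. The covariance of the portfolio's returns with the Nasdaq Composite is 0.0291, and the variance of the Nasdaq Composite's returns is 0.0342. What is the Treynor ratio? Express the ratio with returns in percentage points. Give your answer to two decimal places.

17.51

β = Cov / Var = 0.0291 / 0.0342 = 0.8509
Treynor = (Rp − Rf) / β = (15.6% − 0.7%) / 0.8509 = 14.90 / 0.8509 = 17.5109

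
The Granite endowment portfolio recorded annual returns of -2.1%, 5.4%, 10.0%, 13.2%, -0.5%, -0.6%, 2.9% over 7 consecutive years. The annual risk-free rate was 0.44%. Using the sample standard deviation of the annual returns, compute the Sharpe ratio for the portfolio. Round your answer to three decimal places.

0.620

μ = (-2.1 + 5.4 + 10 + 13.2 − 0.5 − 0.6 + 2.9) / 7 = 4.0429%
Σ(r − μ)² = (-2.1 − 4.0429)² + (5.4 − 4.0429)² + (10 − 4.0429)² + … = 202.4171
sample σ = √(202.4171 / 6) = √33.7362 = 5.8083%
Sharpe = (μ − rf) / σ = (4.0429 − 0.44) / 5.8083 = 3.6029 / 5.8083 = 0.6203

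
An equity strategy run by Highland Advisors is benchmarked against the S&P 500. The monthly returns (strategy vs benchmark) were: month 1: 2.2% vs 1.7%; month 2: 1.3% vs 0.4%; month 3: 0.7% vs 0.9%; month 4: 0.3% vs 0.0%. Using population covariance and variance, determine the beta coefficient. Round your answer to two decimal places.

0.94

r̄p = 1.1250%,  r̄m = 0.7500%
Cov = Σ(rp − r̄p)(rm − r̄m) / 4 = 0.3788
Var(rm) = Σ(rm − r̄m)² / 4 = 0.4025
β = Cov / Var = 0.3788 / 0.4025 = 0.9411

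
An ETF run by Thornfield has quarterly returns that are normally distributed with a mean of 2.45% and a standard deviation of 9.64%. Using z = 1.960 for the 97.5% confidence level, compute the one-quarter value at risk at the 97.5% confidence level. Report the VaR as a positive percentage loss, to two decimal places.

VaR (as % loss) = −(μ − z·σ) = −(2.45% − 1.960 × 9.64%) = −(-16.4444%) = 16.4444%

16.44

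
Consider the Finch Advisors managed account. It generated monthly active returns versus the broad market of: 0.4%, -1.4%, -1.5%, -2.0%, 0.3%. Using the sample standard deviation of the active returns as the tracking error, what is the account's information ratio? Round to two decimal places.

r̄ = (0.4 − 1.4 − 1.5 − 2 + 0.3) / 5 = -4.20 / 5 = -0.8400%
Σ(r − r̄)² = (0.4 − (-0.8400))² + (-1.4 − (-0.8400))² + (-1.5 − (-0.8400))² + … = 4.9320
sample σ = √(4.9320 / 4) = √1.2330 = 1.1104%
IR = r̄ / tracking error = -0.8400 / 1.1104 = -0.7565

-0.76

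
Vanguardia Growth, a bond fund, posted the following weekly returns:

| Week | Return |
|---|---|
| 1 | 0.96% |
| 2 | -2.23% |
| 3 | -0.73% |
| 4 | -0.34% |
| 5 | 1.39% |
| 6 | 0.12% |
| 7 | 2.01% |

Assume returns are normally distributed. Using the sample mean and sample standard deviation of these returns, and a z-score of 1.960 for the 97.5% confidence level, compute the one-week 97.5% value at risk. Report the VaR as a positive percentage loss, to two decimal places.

2.64

μ = (0.96 − 2.23 − 0.73 − 0.34 + 1.39 + 0.12 + 2.01) / 7 = 1.180 / 7 = 0.1686%
Σ(r − μ)² = (0.96 − 0.1686)² + (-2.23 − 0.1686)² + … = 12.3307
σ = √[12.3307 / 6] = 1.4336%
VaR = −(μ − z·σ) = −(0.1686 − 1.960 × 1.4336) = −(-2.6413) = 2.6413%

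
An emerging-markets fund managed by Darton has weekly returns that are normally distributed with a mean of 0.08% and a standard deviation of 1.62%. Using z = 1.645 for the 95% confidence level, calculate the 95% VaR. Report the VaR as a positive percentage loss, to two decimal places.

2.58

VaR (as % loss) = −(μ − z·σ) = −(0.08% − 1.645 × 1.62%) = −(-2.5849%) = 2.5849%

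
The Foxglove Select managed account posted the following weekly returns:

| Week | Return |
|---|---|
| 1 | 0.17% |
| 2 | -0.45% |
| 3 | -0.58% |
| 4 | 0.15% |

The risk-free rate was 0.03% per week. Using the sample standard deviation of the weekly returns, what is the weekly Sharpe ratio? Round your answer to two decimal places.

-0.53

r̄ = (0.17 − 0.45 − 0.58 + 0.15) / 4 = -0.710 / 4 = -0.1775%
Sample std dev = √[0.4643 / 3] = 0.3934%
Sharpe = (r̄ − rf) / σ = (-0.1775 − 0.03) / 0.3934 = -0.2075 / 0.3934 = -0.5275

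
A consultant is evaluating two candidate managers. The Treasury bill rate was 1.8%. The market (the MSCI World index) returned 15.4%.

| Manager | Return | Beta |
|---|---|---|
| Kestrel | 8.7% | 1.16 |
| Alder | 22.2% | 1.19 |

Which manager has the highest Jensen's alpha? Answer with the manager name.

Kestrel: α = 8.7% − [1.8% + 1.16 × (15.4% − 1.8%)] = -8.876
Alder: α = 22.2% − [1.8% + 1.19 × (15.4% − 1.8%)] = 4.216
Highest: Alder (4.216).

Alder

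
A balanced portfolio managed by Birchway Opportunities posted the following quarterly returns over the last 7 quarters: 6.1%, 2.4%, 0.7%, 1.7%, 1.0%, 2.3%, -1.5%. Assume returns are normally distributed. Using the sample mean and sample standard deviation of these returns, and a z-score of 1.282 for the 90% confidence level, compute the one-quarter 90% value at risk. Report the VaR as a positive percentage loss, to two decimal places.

r̄ = (6.1 + 2.4 + 0.7 + 1.7 + 1 + 2.3 − 1.5) / 7 = 1.8143%
Σ(r − r̄)² = (6.1 − 1.8143)² + (2.4 − 1.8143)² + (0.7 − 1.8143)² + … = 31.8486
sample σ = √(31.8486 / 6) = √5.3081 = 2.3039%
VaR = −(r̄ − z·σ) = −(1.8143 − 1.282 × 2.3039) = −(-1.1393) = 1.1393%

1.14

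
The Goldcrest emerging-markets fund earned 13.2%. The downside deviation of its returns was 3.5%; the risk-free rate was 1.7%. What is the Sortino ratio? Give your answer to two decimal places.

3.29

Sortino = (Rp − Rf) / σd = (13.2% − 1.7%) / 3.5% = 11.50% / 3.5% = 3.2857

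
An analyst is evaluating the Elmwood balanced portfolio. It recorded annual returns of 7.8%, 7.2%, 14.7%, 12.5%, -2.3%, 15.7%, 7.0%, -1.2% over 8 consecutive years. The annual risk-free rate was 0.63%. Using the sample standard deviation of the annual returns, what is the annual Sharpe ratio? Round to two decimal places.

1.05

Mean return r̄ = 61.40 / 8 = 7.6750%
Sample σ = √[Σ(r − r̄)² / 7] = √[315.9950 / 7] = √45.1421 = 6.7188%
Sharpe = (r̄ − rf) / σ = (7.6750 − 0.63) / 6.7188 = 7.0450 / 6.7188 = 1.0486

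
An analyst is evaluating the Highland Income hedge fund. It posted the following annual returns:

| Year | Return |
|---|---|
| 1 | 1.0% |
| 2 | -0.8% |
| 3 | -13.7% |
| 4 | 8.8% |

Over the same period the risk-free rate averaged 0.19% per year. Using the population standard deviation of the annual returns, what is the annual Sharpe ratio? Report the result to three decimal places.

Mean return μ = -4.70 / 4 = -1.1750%
Population std dev = √[261.2475 / 4] = 8.0816%
Sharpe = (μ − rf) / σ = (-1.1750 − 0.19) / 8.0816 = -1.3650 / 8.0816 = -0.1689

-0.169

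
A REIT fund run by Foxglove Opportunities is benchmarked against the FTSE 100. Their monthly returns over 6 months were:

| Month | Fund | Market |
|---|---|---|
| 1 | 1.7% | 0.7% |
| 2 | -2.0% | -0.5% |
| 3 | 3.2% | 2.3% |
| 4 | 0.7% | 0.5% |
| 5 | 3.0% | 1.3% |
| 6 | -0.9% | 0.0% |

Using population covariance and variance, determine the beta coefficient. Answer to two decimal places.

1.99

r̄p = 0.9500%,  r̄m = 0.7167%
Cov = Σ(rp − r̄p)(rm − r̄m) / 6 = 1.6192
Var(rm) = Σ(rm − r̄m)² / 6 = 0.8147
β = Cov / Var = 1.6192 / 0.8147 = 1.9875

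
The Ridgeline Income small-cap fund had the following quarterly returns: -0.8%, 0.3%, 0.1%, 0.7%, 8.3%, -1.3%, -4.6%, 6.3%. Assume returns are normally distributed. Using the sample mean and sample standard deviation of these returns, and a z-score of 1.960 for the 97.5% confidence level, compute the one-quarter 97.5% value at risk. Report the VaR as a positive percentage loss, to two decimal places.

μ = (-0.8 + 0.3 + 0.1 + 0.7 + 8.3 − 1.3 − 4.6 + 6.3) / 8 = 9.00 / 8 = 1.1250%
Σ(r − μ)² = (-0.8 − 1.1250)² + (0.3 − 1.1250)² + (0.1 − 1.1250)² + … = 122.5350
σ = √[122.5350 / 7] = 4.1839%
VaR = −(μ − z·σ) = −(1.1250 − 1.960 × 4.1839) = −(-7.0754) = 7.0754%

7.08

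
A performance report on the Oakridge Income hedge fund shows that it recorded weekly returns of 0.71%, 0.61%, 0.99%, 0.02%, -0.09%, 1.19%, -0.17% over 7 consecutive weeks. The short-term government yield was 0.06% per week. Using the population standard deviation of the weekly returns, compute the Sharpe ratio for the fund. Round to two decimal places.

Mean return r̄ = 3.260 / 7 = 0.4657%
Population std dev = √[1.7916 / 7] = 0.5059%
Sharpe = (r̄ − rf) / σ = (0.4657 − 0.06) / 0.5059 = 0.4057 / 0.5059 = 0.8019

0.80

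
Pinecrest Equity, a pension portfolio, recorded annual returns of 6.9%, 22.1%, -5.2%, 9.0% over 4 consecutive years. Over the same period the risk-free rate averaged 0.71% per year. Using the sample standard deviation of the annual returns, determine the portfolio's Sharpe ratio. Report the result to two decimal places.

0.67

Mean return μ = 32.80 / 4 = 8.2000%
Σ(r − μ)² = (6.9 − 8.2000)² + (22.1 − 8.2000)² + … = 375.1000
σ = √[375.1000 / 3] = 11.1818%
Sharpe = (μ − rf) / σ = (8.2000 − 0.71) / 11.1818 = 7.4900 / 11.1818 = 0.6698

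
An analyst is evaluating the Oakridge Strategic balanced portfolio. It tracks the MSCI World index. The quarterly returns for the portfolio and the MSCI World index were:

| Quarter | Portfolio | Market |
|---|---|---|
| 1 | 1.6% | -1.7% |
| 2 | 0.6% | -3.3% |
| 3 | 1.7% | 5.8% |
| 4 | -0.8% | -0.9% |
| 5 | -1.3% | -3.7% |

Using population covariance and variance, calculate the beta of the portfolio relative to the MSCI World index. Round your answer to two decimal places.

0.20

r̄p = 0.3600%,  r̄m = -0.7600%
Cov = Σ(rp − r̄p)(rm − r̄m) / 5 = 2.4116
Var(rm) = Σ(rm − r̄m)² / 5 = 11.8064
β = Cov / Var = 2.4116 / 11.8064 = 0.2043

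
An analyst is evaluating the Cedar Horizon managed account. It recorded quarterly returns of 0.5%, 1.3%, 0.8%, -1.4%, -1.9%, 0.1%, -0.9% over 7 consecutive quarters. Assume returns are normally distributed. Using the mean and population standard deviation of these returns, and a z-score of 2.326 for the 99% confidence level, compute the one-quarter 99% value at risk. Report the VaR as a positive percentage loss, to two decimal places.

Mean return r̄ = -1.50 / 7 = -0.2143%
Σ(r − r̄)² = 8.6486; population σ = √(8.6486/7) = 1.1115%
VaR = −(r̄ − z·σ) = −(-0.2143 − 2.326 × 1.1115) = −(-2.7996) = 2.7996%

2.80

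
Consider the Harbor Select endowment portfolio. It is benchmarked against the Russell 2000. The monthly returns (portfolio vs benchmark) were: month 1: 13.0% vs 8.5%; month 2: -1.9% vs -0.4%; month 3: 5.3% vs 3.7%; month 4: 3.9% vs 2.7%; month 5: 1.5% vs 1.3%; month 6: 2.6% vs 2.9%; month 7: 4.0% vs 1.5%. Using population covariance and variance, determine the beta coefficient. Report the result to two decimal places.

r̄p = 4.0571%,  r̄m = 2.8857%
Cov = Σ(rp − r̄p)(rm − r̄m) / 7 = 10.7051
Var(rm) = Σ(rm − r̄m)² / 7 = 6.7784
β = Cov / Var = 10.7051 / 6.7784 = 1.5793

1.58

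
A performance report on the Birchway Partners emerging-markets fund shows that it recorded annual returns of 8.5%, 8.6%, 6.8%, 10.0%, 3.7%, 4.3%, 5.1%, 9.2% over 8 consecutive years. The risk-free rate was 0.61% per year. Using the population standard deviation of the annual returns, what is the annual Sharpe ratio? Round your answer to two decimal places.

2.85

r̄ = (8.5 + 8.6 + 6.8 + 10 + 3.7 + 4.3 + 5.1 + 9.2) / 8 = 7.0250%
Population σ = √[Σ(r − r̄)² / 8] = √[40.4750 / 8] = √5.0594 = 2.2493%
Sharpe = (r̄ − rf) / σ = (7.0250 − 0.61) / 2.2493 = 6.4150 / 2.2493 = 2.8520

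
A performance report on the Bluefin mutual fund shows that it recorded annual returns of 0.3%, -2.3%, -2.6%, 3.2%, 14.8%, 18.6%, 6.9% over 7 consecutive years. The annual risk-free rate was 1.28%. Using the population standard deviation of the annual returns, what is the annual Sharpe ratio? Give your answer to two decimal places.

r̄ = (0.3 − 2.3 − 2.6 + 3.2 + 14.8 + 18.6 + 6.9) / 7 = 5.5571%
Σ(r − r̄)² = (0.3 − 5.5571)² + (-2.3 − 5.5571)² + (-2.6 − 5.5571)² + … = 418.8171
population σ = √(418.8171 / 7) = √59.8310 = 7.7351%
Sharpe = (r̄ − rf) / σ = (5.5571 − 1.28) / 7.7351 = 4.2771 / 7.7351 = 0.5529

0.55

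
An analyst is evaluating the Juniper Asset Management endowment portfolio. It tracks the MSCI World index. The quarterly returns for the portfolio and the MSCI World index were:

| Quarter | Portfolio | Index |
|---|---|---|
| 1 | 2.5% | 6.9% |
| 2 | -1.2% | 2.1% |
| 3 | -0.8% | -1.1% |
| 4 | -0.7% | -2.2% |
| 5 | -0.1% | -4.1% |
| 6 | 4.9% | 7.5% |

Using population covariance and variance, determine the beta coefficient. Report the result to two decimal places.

0.40

r̄p = 0.7667%,  r̄m = 1.5167%
Cov = Σ(rp − r̄p)(rm − r̄m) / 6 = 7.8889
Var(rm) = Σ(rm − r̄m)² / 6 = 19.5547
β = Cov / Var = 7.8889 / 19.5547 = 0.4034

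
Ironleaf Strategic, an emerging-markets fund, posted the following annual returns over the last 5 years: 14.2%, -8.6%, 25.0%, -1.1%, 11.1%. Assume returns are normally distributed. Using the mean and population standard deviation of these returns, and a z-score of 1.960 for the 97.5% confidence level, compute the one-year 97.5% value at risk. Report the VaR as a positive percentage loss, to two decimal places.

14.99

Mean return r̄ = 40.60 / 5 = 8.1200%
Σ(r − r̄)² = (14.2 − 8.1200)² + (-8.6 − 8.1200)² + … = 695.3480
σ = √[695.3480 / 5] = 11.7928%
VaR = −(r̄ − z·σ) = −(8.1200 − 1.960 × 11.7928) = −(-14.9939) = 14.9939%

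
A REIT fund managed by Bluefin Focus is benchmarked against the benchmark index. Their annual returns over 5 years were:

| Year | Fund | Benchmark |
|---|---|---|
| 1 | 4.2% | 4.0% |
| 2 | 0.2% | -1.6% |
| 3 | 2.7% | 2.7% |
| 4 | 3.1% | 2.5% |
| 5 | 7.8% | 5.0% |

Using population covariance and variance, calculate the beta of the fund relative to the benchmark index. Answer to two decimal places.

0.99

r̄p = 3.6000%,  r̄m = 2.5200%
Cov = Σ(rp − r̄p)(rm − r̄m) / 5 = 5.0320
Var(rm) = Σ(rm − r̄m)² / 5 = 5.0696
β = Cov / Var = 5.0320 / 5.0696 = 0.9926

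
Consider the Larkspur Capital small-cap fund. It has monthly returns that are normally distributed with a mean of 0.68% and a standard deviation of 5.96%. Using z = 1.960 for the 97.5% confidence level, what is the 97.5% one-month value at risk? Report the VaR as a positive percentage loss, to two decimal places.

VaR (as % loss) = −(μ − z·σ) = −(0.68% − 1.960 × 5.96%) = −(-11.0016%) = 11.0016%

11.00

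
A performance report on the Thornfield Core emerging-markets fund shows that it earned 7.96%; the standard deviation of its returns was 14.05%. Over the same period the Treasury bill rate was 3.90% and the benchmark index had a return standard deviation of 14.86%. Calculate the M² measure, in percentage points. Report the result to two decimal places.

Sharpe = (Rp − Rf) / σp = (7.96% − 3.90%) / 14.05% = 0.2890
M² = Rf + Sharpe × σm = 3.90% + 0.2890 × 14.86% = 8.1945%

8.19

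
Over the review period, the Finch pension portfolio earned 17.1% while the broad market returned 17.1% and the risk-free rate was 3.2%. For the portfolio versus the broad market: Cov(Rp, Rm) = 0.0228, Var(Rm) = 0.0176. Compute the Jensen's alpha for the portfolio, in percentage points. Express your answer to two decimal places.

-4.11

β = Cov / Var = 0.0228 / 0.0176 = 1.2955
E[R] = Rf + β(Rm − Rf) = 3.2% + 1.2955 × (17.1% − 3.2%) = 21.2075%
α = Rp − E[R] = 17.1% − 21.2075% = -4.1075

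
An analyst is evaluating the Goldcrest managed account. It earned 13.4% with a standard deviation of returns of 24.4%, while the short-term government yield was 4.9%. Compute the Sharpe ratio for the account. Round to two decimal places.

0.35

Sharpe = (Rp − Rf) / σp = (13.4% − 4.9%) / 24.4% = 8.50% / 24.4% = 0.3484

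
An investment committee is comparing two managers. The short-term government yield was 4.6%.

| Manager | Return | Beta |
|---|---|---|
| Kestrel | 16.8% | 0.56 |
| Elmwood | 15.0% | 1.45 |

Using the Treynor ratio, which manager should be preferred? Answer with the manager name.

Kestrel: Treynor = (16.8% − 4.6%) / 0.56 = 21.786
Elmwood: Treynor = (15.0% − 4.6%) / 1.45 = 7.172
Highest: Kestrel (21.786).

Kestrel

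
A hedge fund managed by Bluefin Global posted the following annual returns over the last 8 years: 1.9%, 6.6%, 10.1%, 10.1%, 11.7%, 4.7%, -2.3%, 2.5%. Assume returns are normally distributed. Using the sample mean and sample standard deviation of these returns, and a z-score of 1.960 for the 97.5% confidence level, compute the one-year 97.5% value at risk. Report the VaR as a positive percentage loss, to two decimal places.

μ = (1.9 + 6.6 + 10.1 + 10.1 + 11.7 + 4.7 − 2.3 + 2.5) / 8 = 45.30 / 8 = 5.6625%
Σ(r − μ)² = (1.9 − 5.6625)² + (6.6 − 5.6625)² + (10.1 − 5.6625)² + … = 165.1988
sample σ = √(165.1988 / 7) = √23.5998 = 4.8580%
VaR = −(μ − z·σ) = −(5.6625 − 1.960 × 4.8580) = −(-3.8592) = 3.8592%

3.86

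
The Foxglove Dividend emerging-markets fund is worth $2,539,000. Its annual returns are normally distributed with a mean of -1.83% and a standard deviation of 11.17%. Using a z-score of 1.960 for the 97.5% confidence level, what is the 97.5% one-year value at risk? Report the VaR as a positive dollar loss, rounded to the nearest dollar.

Return at the 97.5% tail: μ − z·σ = -1.83% − 1.960 × 11.17% = -1.83 − 21.8932 = -23.7232%
VaR = −(-23.7232%) × $2,539,000 = 23.7232% × $2,539,000 = $602,332

$602,332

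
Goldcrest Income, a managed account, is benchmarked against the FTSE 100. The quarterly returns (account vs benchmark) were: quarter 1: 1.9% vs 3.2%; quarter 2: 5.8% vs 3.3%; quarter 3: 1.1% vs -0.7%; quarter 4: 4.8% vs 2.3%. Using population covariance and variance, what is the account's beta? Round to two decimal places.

r̄p = 3.4000%,  r̄m = 2.0250%
Cov = Σ(rp − r̄p)(rm − r̄m) / 4 = 1.9875
Var(rm) = Σ(rm − r̄m)² / 4 = 2.6269
β = Cov / Var = 1.9875 / 2.6269 = 0.7566

0.76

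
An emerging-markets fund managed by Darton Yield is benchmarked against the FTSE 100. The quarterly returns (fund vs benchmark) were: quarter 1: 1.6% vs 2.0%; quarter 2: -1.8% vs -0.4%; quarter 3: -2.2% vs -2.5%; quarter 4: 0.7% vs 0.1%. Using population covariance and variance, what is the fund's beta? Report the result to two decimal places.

r̄p = -0.4250%,  r̄m = -0.2000%
Cov = Σ(rp − r̄p)(rm − r̄m) / 4 = 2.2875
Var(rm) = Σ(rm − r̄m)² / 4 = 2.5650
β = Cov / Var = 2.2875 / 2.5650 = 0.8918

0.89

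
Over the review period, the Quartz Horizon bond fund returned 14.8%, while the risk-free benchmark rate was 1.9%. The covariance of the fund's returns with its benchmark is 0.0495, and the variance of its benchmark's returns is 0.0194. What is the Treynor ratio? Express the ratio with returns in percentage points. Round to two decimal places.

β = Cov / Var = 0.0495 / 0.0194 = 2.5515
Treynor = (Rp − Rf) / β = (14.8% − 1.9%) / 2.5515 = 12.90 / 2.5515 = 5.0558

5.06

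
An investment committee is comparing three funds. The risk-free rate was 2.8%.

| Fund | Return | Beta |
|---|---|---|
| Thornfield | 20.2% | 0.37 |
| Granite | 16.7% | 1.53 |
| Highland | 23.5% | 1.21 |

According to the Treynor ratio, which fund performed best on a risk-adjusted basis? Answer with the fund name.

Thornfield: Treynor = (20.2% − 2.8%) / 0.37 = 47.027
Granite: Treynor = (16.7% − 2.8%) / 1.53 = 9.085
Highland: Treynor = (23.5% − 2.8%) / 1.21 = 17.107
Highest: Thornfield (47.027).

Thornfield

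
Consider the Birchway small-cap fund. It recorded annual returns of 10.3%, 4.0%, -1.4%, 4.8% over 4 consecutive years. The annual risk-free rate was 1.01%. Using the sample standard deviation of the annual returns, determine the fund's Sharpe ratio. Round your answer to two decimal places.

0.71

Mean return μ = 17.70 / 4 = 4.4250%
Sample std dev = √[68.7675 / 3] = 4.7877%
Sharpe = (μ − rf) / σ = (4.4250 − 1.01) / 4.7877 = 3.4150 / 4.7877 = 0.7133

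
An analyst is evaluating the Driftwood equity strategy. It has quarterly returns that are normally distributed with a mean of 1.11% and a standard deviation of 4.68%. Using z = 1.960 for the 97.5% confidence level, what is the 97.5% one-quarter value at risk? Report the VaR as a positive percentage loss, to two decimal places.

8.06

VaR (as % loss) = −(μ − z·σ) = −(1.11% − 1.960 × 4.68%) = −(-8.0628%) = 8.0628%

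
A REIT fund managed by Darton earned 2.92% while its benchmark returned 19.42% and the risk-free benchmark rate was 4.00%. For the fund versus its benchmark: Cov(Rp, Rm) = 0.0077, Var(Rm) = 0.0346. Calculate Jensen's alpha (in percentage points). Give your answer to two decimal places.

β = Cov / Var = 0.0077 / 0.0346 = 0.2225
E[R] = Rf + β(Rm − Rf) = 4.00% + 0.2225 × (19.42% − 4.00%) = 7.4310%
α = Rp − E[R] = 2.92% − 7.4310% = -4.5110

-4.51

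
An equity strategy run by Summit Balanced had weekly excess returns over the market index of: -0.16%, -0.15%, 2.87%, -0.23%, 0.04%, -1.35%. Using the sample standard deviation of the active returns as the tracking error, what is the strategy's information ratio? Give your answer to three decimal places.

0.120

r̄ = (-0.16 − 0.15 + 2.87 − 0.23 + 0.04 − 1.35) / 6 = 1.020 / 6 = 0.1700%
Σ(r − r̄)² = (-0.16 − 0.1700)² + (-0.15 − 0.1700)² + … = 9.9886
sample σ = √(9.9886 / 5) = √1.9977 = 1.4134%
IR = r̄ / tracking error = 0.1700 / 1.4134 = 0.1203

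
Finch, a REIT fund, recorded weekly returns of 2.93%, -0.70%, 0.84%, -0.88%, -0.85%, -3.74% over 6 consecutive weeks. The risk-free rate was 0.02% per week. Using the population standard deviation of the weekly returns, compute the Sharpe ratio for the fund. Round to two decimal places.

-0.21

μ = (2.93 − 0.7 + 0.84 − 0.88 − 0.85 − 3.74) / 6 = -2.400 / 6 = -0.4000%
Σ(r − μ)² = 24.3050; population σ = √(24.3050/6) = 2.0127%
Sharpe = (μ − rf) / σ = (-0.4000 − 0.02) / 2.0127 = -0.4200 / 2.0127 = -0.2087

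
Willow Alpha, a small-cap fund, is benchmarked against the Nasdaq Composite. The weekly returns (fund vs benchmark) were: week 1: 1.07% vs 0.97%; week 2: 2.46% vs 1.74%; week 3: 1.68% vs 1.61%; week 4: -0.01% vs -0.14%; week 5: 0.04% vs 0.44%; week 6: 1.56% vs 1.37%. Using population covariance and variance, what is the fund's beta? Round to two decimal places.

1.27

r̄p = 1.1333%,  r̄m = 0.9983%
Cov = Σ(rp − r̄p)(rm − r̄m) / 6 = 0.5651
Var(rm) = Σ(rm − r̄m)² / 6 = 0.4451
β = Cov / Var = 0.5651 / 0.4451 = 1.2696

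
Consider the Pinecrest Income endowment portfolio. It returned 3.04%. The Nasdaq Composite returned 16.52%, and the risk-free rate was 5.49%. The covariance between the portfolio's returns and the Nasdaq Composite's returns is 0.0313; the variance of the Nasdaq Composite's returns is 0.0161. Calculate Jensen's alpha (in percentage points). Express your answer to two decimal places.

-23.89

β = Cov / Var = 0.0313 / 0.0161 = 1.9441
E[R] = Rf + β(Rm − Rf) = 5.49% + 1.9441 × (16.52% − 5.49%) = 26.9334%
α = Rp − E[R] = 3.04% − 26.9334% = -23.8934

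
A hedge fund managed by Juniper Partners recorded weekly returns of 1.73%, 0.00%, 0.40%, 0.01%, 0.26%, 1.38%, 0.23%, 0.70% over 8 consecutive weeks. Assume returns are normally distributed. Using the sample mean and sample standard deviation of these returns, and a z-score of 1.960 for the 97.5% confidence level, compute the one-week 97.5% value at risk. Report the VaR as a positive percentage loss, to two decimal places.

0.67

Mean return r̄ = 4.710 / 8 = 0.5888%
Sample σ = √[Σ(r − r̄)² / 7] = √[2.8949 / 7] = √0.4136 = 0.6431%
VaR = −(r̄ − z·σ) = −(0.5888 − 1.960 × 0.6431) = −(-0.6717) = 0.6717%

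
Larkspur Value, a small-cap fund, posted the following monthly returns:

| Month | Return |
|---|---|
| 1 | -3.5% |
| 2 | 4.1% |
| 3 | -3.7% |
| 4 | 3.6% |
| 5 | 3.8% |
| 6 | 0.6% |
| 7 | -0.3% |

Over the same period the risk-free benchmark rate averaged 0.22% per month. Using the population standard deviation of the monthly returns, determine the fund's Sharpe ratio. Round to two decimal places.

0.14

Mean return μ = 4.60 / 7 = 0.6571%
Σ(r − μ)² = 67.5771; population σ = √(67.5771/7) = 3.1071%
Sharpe = (μ − rf) / σ = (0.6571 − 0.22) / 3.1071 = 0.4371 / 3.1071 = 0.1407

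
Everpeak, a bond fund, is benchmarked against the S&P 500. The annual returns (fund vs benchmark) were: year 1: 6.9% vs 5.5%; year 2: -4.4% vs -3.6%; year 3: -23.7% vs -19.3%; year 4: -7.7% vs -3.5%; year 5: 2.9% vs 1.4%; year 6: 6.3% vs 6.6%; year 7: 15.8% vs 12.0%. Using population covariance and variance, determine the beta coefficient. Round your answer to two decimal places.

r̄p = -0.5571%,  r̄m = -0.1286%
Cov = Σ(rp − r̄p)(rm − r̄m) / 7 = 110.4127
Var(rm) = Σ(rm − r̄m)² / 7 = 88.1935
β = Cov / Var = 110.4127 / 88.1935 = 1.2519

1.25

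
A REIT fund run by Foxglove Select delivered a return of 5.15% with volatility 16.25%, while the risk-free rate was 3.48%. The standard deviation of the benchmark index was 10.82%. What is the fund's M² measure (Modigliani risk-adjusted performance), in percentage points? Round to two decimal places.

4.59

Sharpe = (Rp − Rf) / σp = (5.15% − 3.48%) / 16.25% = 0.1028
M² = Rf + Sharpe × σm = 3.48% + 0.1028 × 10.82% = 4.5923%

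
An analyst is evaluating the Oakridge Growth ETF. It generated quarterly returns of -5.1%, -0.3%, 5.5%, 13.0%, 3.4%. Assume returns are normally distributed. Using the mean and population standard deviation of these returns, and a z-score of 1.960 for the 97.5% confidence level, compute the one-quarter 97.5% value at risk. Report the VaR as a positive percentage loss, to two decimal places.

8.54

Mean return r̄ = 16.50 / 5 = 3.3000%
Population std dev = √[182.4600 / 5] = 6.0409%
VaR = −(r̄ − z·σ) = −(3.3000 − 1.960 × 6.0409) = −(-8.5402) = 8.5402%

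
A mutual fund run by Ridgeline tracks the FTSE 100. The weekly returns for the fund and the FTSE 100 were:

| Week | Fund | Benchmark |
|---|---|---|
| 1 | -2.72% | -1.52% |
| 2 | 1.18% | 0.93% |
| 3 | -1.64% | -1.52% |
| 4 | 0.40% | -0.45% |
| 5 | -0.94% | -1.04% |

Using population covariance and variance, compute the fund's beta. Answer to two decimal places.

1.40

r̄p = -0.7440%,  r̄m = -0.7200%
Cov = Σ(rp − r̄p)(rm − r̄m) / 5 = 1.1688
Var(rm) = Σ(rm − r̄m)² / 5 = 0.8356
β = Cov / Var = 1.1688 / 0.8356 = 1.3988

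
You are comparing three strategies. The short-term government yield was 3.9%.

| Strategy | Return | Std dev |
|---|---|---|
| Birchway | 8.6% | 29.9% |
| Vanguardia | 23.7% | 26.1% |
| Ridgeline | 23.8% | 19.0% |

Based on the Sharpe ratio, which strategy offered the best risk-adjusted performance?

Ridgeline

Birchway: Sharpe ratio = (8.6% − 3.9%) / 29.9% = 0.157
Vanguardia: Sharpe ratio = (23.7% − 3.9%) / 26.1% = 0.759
Ridgeline: Sharpe ratio = (23.8% − 3.9%) / 19.0% = 1.047
Highest: Ridgeline (1.047).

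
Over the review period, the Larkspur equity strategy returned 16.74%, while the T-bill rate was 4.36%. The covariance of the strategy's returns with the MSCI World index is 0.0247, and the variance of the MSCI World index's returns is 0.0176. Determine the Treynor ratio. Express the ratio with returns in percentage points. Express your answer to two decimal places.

β = Cov / Var = 0.0247 / 0.0176 = 1.4034
Treynor = (Rp − Rf) / β = (16.74% − 4.36%) / 1.4034 = 12.38 / 1.4034 = 8.8214

8.82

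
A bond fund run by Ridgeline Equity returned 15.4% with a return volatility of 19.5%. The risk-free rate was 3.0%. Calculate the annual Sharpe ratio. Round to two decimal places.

0.64

Sharpe = (Rp − Rf) / σp = (15.4% − 3.0%) / 19.5% = 12.40% / 19.5% = 0.6359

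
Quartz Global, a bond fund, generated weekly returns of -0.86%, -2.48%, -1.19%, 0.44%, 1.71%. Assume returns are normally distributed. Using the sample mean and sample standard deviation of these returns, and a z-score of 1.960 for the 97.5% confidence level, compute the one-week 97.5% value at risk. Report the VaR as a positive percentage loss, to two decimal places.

3.62

r̄ = (-0.86 − 2.48 − 1.19 + 0.44 + 1.71) / 5 = -2.380 / 5 = -0.4760%
Sample std dev = √[10.2909 / 4] = 1.6040%
VaR = −(r̄ − z·σ) = −(-0.4760 − 1.960 × 1.6040) = −(-3.6198) = 3.6198%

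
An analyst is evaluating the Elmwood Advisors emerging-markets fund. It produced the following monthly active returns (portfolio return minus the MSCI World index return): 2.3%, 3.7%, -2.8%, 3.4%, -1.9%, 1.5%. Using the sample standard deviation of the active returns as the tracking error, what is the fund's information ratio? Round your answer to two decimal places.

0.38

μ = (2.3 + 3.7 − 2.8 + 3.4 − 1.9 + 1.5) / 6 = 6.20 / 6 = 1.0333%
Sample std dev = √[37.8333 / 5] = 2.7508%
IR = μ / tracking error = 1.0333 / 2.7508 = 0.3756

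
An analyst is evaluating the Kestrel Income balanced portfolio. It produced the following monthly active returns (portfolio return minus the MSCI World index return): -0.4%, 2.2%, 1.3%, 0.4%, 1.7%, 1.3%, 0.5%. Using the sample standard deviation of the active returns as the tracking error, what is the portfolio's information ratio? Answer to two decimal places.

Mean return r̄ = 7.00 / 7 = 1.0000%
Sample σ = √[Σ(r − r̄)² / 6] = √[4.6800 / 6] = √0.7800 = 0.8832%
IR = r̄ / tracking error = 1.0000 / 0.8832 = 1.1322

1.13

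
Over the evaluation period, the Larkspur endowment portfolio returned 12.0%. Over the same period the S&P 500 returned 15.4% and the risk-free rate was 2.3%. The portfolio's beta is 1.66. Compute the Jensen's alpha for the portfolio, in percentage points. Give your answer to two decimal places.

-12.05

CAPM expected return = Rf + β(Rm − Rf) = 2.3% + 1.66 × (15.4% − 2.3%) = 2.3 + 1.66 × 13.10 = 24.0460%
Jensen's α = Rp − E[R] = 12.0% − 24.0460% = -12.0460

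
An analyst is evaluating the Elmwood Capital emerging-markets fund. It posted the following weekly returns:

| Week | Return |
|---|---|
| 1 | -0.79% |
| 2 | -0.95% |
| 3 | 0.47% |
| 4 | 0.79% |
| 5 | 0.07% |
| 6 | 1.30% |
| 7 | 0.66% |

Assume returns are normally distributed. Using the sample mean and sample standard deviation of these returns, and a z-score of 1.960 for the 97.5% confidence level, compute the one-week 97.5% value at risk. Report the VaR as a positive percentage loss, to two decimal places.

1.41

r̄ = (-0.79 − 0.95 + 0.47 + 0.79 + 0.07 + 1.3 + 0.66) / 7 = 0.2214%
Sample std dev = √[4.1589 / 6] = 0.8326%
VaR = −(r̄ − z·σ) = −(0.2214 − 1.960 × 0.8326) = −(-1.4105) = 1.4105%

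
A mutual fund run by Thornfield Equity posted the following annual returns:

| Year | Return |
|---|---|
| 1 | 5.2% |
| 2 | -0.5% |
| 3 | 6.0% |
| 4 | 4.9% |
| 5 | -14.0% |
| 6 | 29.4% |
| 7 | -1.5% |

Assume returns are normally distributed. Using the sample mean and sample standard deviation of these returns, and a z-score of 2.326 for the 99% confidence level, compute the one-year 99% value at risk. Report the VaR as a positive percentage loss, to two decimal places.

26.20

μ = (5.2 − 0.5 + 6 + 4.9 − 14 + 29.4 − 1.5) / 7 = 29.50 / 7 = 4.2143%
Σ(r − μ)² = 1025.5886; sample σ = √(1025.5886/6) = 13.0741%
VaR = −(μ − z·σ) = −(4.2143 − 2.326 × 13.0741) = −(-26.1961) = 26.1961%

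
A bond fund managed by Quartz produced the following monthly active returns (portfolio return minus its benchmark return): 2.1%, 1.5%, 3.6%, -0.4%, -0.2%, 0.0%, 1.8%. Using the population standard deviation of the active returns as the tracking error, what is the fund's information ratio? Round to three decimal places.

0.881

Mean return r̄ = 8.40 / 7 = 1.2000%
Σ(r − r̄)² = (2.1 − 1.2000)² + (1.5 − 1.2000)² + (3.6 − 1.2000)² + … = 12.9800
σ = √[12.9800 / 7] = 1.3617%
IR = r̄ / tracking error = 1.2000 / 1.3617 = 0.8813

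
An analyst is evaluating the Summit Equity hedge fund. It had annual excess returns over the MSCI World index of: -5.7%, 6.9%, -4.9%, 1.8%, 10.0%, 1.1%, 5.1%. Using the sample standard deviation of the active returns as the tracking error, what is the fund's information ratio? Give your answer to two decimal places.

r̄ = (-5.7 + 6.9 − 4.9 + 1.8 + 10 + 1.1 + 5.1) / 7 = 2.0429%
Σ(r − r̄)² = 205.3571; sample σ = √(205.3571/6) = 5.8503%
IR = r̄ / tracking error = 2.0429 / 5.8503 = 0.3492

0.35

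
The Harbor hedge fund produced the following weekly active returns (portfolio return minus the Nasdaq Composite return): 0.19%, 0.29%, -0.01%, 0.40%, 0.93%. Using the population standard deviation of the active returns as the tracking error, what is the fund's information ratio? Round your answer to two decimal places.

Mean return r̄ = 1.800 / 5 = 0.3600%
Population std dev = √[0.4972 / 5] = 0.3153%
IR = r̄ / tracking error = 0.3600 / 0.3153 = 1.1418

1.14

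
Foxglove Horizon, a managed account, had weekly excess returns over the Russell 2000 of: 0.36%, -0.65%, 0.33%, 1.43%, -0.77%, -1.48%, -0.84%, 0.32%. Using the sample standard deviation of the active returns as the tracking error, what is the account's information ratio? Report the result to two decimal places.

-0.17

r̄ = (0.36 − 0.65 + 0.33 + 1.43 − 0.77 − 1.48 − 0.84 + 0.32) / 8 = -0.1625%
Σ(r − r̄)² = (0.36 − (-0.1625))² + (-0.65 − (-0.1625))² + (0.33 − (-0.1625))² + … = 6.0860
σ = √[6.0860 / 7] = 0.9324%
IR = r̄ / tracking error = -0.1625 / 0.9324 = -0.1743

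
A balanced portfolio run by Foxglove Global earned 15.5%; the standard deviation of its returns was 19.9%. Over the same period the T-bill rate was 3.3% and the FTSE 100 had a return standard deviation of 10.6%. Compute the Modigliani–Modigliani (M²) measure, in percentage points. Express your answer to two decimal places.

Sharpe = (Rp − Rf) / σp = (15.5% − 3.3%) / 19.9% = 0.6131
M² = Rf + Sharpe × σm = 3.3% + 0.6131 × 10.6% = 9.7989%

9.80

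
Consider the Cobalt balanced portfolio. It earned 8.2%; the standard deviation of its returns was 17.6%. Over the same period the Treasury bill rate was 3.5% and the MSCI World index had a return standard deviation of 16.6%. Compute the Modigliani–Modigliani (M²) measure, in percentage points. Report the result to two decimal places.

7.93

Sharpe = (Rp − Rf) / σp = (8.2% − 3.5%) / 17.6% = 0.2670
M² = Rf + Sharpe × σm = 3.5% + 0.2670 × 16.6% = 7.9322%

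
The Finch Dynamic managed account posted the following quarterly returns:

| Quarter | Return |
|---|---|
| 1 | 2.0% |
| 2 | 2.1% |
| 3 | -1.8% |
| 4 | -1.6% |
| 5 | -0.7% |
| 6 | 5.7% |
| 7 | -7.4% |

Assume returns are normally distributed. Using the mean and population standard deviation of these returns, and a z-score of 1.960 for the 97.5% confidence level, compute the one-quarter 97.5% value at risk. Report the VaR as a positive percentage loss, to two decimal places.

r̄ = (2 + 2.1 − 1.8 − 1.6 − 0.7 + 5.7 − 7.4) / 7 = -1.70 / 7 = -0.2429%
Σ(r − r̄)² = (2 − (-0.2429))² + (2.1 − (-0.2429))² + … = 101.5371
population σ = √(101.5371 / 7) = √14.5053 = 3.8086%
VaR = −(r̄ − z·σ) = −(-0.2429 − 1.960 × 3.8086) = −(-7.7078) = 7.7078%

7.71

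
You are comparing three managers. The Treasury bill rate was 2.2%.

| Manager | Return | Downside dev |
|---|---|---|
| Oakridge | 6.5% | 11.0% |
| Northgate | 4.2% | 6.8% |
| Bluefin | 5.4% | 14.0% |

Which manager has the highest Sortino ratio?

Oakridge

Oakridge: Sortino ratio = (6.5% − 2.2%) / 11.0% = 0.391
Northgate: Sortino ratio = (4.2% − 2.2%) / 6.8% = 0.294
Bluefin: Sortino ratio = (5.4% − 2.2%) / 14.0% = 0.229
Highest: Oakridge (0.391).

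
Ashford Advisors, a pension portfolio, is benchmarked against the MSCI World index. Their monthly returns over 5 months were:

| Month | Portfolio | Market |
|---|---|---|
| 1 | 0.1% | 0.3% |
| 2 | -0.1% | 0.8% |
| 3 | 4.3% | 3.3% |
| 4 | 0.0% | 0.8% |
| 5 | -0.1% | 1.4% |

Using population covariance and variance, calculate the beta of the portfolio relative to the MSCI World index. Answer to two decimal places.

r̄p = 0.8400%,  r̄m = 1.3200%
Cov = Σ(rp − r̄p)(rm − r̄m) / 5 = 1.6912
Var(rm) = Σ(rm − r̄m)² / 5 = 1.1016
β = Cov / Var = 1.6912 / 1.1016 = 1.5352

1.54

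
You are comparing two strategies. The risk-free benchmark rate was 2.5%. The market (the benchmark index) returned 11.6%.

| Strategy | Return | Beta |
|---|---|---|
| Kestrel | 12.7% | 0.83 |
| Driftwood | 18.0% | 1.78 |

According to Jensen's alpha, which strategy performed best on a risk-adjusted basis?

Kestrel

Kestrel: α = 12.7% − [2.5% + 0.83 × (11.6% − 2.5%)] = 2.647
Driftwood: α = 18.0% − [2.5% + 1.78 × (11.6% − 2.5%)] = -0.698
Highest: Kestrel (2.647).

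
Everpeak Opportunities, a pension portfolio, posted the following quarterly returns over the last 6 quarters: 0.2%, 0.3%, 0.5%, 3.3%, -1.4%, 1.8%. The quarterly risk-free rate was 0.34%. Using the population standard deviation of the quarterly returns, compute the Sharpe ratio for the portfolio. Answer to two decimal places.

0.30

μ = (0.2 + 0.3 + 0.5 + 3.3 − 1.4 + 1.8) / 6 = 4.70 / 6 = 0.7833%
Population std dev = √[12.7883 / 6] = 1.4599%
Sharpe = (μ − rf) / σ = (0.7833 − 0.34) / 1.4599 = 0.4433 / 1.4599 = 0.3037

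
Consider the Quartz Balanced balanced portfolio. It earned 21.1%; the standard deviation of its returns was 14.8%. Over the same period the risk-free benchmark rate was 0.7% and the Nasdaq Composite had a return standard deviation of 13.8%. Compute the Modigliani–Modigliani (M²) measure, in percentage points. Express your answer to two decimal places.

Sharpe = (Rp − Rf) / σp = (21.1% − 0.7%) / 14.8% = 1.3784
M² = Rf + Sharpe × σm = 0.7% + 1.3784 × 13.8% = 19.7219%

19.72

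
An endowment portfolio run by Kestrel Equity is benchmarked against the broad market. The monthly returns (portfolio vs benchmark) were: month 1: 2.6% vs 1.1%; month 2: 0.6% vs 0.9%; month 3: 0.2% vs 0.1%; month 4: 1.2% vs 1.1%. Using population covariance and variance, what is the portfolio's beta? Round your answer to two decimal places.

r̄p = 1.1500%,  r̄m = 0.8000%
Cov = Σ(rp − r̄p)(rm − r̄m) / 4 = 0.2650
Var(rm) = Σ(rm − r̄m)² / 4 = 0.1700
β = Cov / Var = 0.2650 / 0.1700 = 1.5588

1.56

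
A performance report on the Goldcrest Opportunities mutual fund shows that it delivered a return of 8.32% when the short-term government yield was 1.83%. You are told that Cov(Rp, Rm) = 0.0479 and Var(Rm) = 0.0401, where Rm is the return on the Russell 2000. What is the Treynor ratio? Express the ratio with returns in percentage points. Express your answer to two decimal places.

β = Cov / Var = 0.0479 / 0.0401 = 1.1945
Treynor = (Rp − Rf) / β = (8.32% − 1.83%) / 1.1945 = 6.49 / 1.1945 = 5.4332

5.43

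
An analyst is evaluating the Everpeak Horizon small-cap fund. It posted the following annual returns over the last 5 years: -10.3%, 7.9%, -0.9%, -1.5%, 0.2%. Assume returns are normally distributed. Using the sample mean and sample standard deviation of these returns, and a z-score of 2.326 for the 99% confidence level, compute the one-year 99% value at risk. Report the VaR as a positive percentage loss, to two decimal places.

r̄ = (-10.3 + 7.9 − 0.9 − 1.5 + 0.2) / 5 = -4.60 / 5 = -0.9200%
Σ(r − r̄)² = (-10.3 − (-0.9200))² + (7.9 − (-0.9200))² + … = 167.3680
σ = √[167.3680 / 4] = 6.4685%
VaR = −(r̄ − z·σ) = −(-0.9200 − 2.326 × 6.4685) = −(-15.9657) = 15.9657%

15.97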